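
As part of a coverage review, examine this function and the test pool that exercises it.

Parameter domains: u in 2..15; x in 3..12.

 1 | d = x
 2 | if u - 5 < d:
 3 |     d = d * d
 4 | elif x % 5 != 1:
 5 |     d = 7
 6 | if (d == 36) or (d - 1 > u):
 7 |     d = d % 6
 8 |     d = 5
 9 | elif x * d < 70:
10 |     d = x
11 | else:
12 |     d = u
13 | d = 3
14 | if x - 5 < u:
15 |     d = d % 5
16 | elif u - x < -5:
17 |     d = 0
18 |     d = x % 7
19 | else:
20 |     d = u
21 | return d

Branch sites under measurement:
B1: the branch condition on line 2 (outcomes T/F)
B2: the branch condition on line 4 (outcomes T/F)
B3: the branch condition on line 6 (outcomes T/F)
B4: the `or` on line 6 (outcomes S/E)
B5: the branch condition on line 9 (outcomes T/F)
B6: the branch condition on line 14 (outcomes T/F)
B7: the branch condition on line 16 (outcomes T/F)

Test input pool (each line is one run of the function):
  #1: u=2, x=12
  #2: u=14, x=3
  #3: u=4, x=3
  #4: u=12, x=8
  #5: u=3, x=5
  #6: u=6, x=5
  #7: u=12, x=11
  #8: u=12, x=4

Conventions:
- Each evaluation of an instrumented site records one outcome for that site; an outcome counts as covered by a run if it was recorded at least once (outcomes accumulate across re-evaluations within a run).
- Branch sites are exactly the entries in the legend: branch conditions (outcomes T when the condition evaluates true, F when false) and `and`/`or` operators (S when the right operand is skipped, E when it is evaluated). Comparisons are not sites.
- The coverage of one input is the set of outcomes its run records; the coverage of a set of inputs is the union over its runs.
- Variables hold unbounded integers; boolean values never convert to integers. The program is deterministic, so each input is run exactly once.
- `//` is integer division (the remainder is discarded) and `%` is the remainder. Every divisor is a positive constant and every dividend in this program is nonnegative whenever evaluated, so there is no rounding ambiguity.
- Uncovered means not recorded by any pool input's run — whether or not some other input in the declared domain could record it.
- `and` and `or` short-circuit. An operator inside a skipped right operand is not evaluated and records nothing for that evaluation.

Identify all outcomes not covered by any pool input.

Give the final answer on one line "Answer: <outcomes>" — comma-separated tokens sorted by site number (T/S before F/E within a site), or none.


input #1, u=2, x=12: outcomes B1=T, B3=T, B4=E, B6=F, B7=T
input #2, u=14, x=3: outcomes B1=F, B2=T, B3=F, B4=E, B5=T, B6=T
input #3, u=4, x=3: outcomes B1=T, B3=T, B4=E, B6=T
input #4, u=12, x=8: outcomes B1=T, B3=T, B4=E, B6=T
input #5, u=3, x=5: outcomes B1=T, B3=T, B4=E, B6=T
input #6, u=6, x=5: outcomes B1=T, B3=T, B4=E, B6=T
input #7, u=12, x=11: outcomes B1=T, B3=T, B4=E, B6=T
input #8, u=12, x=4: outcomes B1=F, B2=T, B3=F, B4=E, B5=T, B6=T
union over the pool: B1=T, B1=F, B2=T, B3=T, B3=F, B4=E, B5=T, B6=T, B6=F, B7=T
uncovered (4 of 14): B2=F, B4=S, B5=F, B7=F
Answer: B2=F, B4=S, B5=F, B7=F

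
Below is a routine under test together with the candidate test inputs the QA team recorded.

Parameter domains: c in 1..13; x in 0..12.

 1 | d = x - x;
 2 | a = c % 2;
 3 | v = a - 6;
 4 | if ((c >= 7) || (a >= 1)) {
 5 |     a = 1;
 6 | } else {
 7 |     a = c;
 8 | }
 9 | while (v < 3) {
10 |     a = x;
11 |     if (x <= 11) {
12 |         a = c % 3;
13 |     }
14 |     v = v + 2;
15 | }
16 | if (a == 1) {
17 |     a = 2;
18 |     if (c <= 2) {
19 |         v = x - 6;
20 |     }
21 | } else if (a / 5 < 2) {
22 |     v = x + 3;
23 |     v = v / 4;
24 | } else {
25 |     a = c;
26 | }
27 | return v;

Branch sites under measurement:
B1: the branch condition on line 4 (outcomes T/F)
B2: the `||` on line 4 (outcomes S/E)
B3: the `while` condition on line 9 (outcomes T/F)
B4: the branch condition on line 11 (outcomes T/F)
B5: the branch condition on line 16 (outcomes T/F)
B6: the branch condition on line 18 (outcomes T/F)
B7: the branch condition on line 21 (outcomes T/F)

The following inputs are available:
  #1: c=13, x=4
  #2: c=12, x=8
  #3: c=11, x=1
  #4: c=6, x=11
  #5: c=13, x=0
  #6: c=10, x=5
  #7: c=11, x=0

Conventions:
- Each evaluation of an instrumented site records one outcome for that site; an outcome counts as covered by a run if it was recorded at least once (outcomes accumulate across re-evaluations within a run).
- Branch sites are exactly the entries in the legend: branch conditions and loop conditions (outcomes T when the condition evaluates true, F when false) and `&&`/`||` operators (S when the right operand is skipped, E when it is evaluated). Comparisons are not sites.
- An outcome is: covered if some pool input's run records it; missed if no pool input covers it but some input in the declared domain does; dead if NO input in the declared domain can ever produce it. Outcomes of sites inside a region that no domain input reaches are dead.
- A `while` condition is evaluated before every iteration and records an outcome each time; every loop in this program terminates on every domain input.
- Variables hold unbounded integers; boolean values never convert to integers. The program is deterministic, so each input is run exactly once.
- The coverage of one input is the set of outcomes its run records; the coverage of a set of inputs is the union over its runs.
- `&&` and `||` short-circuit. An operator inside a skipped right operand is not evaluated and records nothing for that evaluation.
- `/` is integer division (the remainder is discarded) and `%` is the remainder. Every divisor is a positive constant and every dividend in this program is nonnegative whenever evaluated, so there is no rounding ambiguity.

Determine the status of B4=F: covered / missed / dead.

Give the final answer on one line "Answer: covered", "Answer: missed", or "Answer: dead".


no pool input records B4=F
but domain input (c=1, x=12) does record it -> reachable, so missed
Answer: missed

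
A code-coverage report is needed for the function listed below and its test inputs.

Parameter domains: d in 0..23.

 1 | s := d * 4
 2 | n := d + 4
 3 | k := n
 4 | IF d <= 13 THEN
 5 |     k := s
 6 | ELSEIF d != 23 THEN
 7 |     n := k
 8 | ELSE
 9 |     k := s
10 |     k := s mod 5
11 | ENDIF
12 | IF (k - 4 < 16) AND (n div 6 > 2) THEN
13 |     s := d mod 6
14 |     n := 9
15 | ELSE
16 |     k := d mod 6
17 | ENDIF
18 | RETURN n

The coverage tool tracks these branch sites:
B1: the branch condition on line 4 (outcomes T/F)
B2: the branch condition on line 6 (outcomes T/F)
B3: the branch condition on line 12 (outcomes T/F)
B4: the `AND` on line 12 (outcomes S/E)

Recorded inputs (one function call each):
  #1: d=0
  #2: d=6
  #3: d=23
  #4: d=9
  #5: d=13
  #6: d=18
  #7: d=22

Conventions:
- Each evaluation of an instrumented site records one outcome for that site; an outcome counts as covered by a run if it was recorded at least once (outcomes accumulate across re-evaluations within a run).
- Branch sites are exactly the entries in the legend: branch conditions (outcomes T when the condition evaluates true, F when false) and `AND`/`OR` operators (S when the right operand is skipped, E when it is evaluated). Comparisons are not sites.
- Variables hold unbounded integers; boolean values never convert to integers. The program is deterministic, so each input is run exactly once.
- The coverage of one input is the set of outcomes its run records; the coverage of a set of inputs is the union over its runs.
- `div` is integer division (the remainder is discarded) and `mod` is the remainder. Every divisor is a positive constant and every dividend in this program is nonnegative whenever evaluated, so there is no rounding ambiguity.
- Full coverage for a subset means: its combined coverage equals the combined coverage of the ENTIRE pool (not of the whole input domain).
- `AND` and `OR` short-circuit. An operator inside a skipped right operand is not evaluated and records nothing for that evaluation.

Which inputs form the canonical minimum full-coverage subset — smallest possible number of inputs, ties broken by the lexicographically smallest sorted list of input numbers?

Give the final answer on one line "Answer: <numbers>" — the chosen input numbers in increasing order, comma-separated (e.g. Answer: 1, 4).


run #1 (d=0) runs B1->T, B4->E, B3->F; records B1=T, B3=F, B4=E
run #2 (d=6) runs B1->T, B4->S, B3->F; records B1=T, B3=F, B4=S
run #3 (d=23) runs B1->F, B2->F, B4->E, B3->T; records B1=F, B2=F, B3=T, B4=E
run #4 (d=9) runs B1->T, B4->S, B3->F; records B1=T, B3=F, B4=S
run #5 (d=13) runs B1->T, B4->S, B3->F; records B1=T, B3=F, B4=S
run #6 (d=18) runs B1->F, B2->T, B4->S, B3->F; records B1=F, B2=T, B3=F, B4=S
run #7 (d=22) runs B1->F, B2->T, B4->S, B3->F; records B1=F, B2=T, B3=F, B4=S
pool-wide coverage (8 outcomes): B1=T, B1=F, B2=T, B2=F, B3=T, B3=F, B4=S, B4=E
no size-1 subset reaches all 8 outcomes (best union: 4/8)
no size-2 subset reaches all 8 outcomes (best union: 7/8)
the canonical winner is {1, 3, 6}: size 3, full 8-outcome coverage, earliest index list among size-3 covers
Answer: 1, 3, 6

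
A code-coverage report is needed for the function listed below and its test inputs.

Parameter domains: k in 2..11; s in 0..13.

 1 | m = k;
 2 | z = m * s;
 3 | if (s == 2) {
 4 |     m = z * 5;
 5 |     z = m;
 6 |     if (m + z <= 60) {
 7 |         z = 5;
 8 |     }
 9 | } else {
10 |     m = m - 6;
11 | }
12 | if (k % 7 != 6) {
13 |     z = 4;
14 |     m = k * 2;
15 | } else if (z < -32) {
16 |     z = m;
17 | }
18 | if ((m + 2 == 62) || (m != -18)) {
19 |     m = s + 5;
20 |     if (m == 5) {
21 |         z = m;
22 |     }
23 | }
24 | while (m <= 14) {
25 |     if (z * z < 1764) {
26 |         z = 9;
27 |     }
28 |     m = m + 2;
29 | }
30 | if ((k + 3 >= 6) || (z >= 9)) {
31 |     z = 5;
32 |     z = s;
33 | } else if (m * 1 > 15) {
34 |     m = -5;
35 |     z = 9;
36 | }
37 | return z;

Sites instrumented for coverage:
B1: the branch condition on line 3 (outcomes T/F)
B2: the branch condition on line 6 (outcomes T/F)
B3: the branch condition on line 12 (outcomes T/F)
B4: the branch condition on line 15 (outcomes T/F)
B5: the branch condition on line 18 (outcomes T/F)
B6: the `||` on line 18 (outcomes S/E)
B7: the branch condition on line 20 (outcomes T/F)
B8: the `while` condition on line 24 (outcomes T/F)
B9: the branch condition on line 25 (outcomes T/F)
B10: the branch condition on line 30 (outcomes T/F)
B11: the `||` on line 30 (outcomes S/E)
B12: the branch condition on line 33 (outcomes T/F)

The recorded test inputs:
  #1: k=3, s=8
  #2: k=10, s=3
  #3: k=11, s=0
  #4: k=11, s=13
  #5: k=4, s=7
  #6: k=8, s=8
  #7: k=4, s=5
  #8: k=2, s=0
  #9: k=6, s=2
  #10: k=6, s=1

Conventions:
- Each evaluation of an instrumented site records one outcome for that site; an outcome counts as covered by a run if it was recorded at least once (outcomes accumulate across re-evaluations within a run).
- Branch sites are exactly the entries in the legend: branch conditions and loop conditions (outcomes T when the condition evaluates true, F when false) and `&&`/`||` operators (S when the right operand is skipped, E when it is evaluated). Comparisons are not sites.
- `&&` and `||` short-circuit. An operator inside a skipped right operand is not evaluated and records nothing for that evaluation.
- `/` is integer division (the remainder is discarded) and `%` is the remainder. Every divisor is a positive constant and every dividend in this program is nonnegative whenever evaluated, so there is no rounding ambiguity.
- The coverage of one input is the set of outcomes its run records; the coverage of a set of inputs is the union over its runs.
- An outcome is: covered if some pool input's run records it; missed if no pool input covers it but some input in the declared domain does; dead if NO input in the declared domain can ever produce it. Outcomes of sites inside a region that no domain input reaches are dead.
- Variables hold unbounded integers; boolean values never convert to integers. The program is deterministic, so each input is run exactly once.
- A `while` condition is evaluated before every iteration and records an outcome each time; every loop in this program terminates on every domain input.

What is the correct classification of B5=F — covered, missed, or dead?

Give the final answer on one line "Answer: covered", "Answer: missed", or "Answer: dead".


no pool input records B5=F
checking all 140 inputs in the declared domain: B5=F is never recorded -> dead
Answer: dead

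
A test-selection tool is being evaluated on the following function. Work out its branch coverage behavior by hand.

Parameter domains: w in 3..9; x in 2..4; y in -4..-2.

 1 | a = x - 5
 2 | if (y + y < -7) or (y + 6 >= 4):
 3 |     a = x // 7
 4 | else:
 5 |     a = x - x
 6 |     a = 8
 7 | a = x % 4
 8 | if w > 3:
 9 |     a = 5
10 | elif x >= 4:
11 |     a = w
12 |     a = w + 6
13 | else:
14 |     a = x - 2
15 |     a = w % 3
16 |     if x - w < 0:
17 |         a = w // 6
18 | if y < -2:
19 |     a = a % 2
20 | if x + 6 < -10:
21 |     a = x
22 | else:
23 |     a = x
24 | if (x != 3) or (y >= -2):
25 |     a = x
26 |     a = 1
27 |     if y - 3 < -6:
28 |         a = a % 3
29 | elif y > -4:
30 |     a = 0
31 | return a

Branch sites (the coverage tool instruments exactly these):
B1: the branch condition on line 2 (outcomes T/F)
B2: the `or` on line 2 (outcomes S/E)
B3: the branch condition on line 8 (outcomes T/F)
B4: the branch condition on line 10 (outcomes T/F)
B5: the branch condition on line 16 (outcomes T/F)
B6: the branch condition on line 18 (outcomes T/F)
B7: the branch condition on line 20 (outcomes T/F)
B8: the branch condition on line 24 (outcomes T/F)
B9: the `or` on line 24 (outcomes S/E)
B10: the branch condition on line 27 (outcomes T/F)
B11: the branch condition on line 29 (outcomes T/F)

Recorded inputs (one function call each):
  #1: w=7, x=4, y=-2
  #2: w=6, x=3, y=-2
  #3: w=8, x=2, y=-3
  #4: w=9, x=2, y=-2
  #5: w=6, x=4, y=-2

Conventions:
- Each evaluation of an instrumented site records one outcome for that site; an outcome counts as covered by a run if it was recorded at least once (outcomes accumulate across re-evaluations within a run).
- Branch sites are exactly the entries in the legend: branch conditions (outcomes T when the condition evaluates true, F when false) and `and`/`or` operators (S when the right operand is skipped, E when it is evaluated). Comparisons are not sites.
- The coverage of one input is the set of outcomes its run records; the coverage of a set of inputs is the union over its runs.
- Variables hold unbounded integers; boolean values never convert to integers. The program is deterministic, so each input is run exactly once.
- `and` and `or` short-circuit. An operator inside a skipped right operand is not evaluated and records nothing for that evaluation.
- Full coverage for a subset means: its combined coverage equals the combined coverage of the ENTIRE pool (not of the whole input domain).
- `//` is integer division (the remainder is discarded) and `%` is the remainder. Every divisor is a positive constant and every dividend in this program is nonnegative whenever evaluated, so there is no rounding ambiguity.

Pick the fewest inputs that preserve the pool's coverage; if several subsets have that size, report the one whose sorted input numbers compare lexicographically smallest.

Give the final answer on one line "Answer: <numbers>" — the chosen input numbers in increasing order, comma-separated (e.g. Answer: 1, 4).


test 1 (w=7, x=4, y=-2) fires B2->E, B1->T, B3->T, B6->F, B7->F, B9->S, B8->T, B10->F; hits B1=T, B2=E, B3=T, B6=F, B7=F, B8=T, B9=S, B10=F
test 2 (w=6, x=3, y=-2) fires B2->E, B1->T, B3->T, B6->F, B7->F, B9->E, B8->T, B10->F; hits B1=T, B2=E, B3=T, B6=F, B7=F, B8=T, B9=E, B10=F
test 3 (w=8, x=2, y=-3) fires B2->E, B1->F, B3->T, B6->T, B7->F, B9->S, B8->T, B10->F; hits B1=F, B2=E, B3=T, B6=T, B7=F, B8=T, B9=S, B10=F
test 4 (w=9, x=2, y=-2) fires B2->E, B1->T, B3->T, B6->F, B7->F, B9->S, B8->T, B10->F; hits B1=T, B2=E, B3=T, B6=F, B7=F, B8=T, B9=S, B10=F
test 5 (w=6, x=4, y=-2) fires B2->E, B1->T, B3->T, B6->F, B7->F, B9->S, B8->T, B10->F; hits B1=T, B2=E, B3=T, B6=F, B7=F, B8=T, B9=S, B10=F
pool-wide coverage (11 outcomes): B1=T, B1=F, B2=E, B3=T, B6=T, B6=F, B7=F, B8=T, B9=S, B9=E, B10=F
no size-1 subset reaches all 11 outcomes (best union: 8/11)
inputs {2, 3} (size 2) cover everything; no size-2 subset with a lexicographically smaller index list covers all 11
Answer: 2, 3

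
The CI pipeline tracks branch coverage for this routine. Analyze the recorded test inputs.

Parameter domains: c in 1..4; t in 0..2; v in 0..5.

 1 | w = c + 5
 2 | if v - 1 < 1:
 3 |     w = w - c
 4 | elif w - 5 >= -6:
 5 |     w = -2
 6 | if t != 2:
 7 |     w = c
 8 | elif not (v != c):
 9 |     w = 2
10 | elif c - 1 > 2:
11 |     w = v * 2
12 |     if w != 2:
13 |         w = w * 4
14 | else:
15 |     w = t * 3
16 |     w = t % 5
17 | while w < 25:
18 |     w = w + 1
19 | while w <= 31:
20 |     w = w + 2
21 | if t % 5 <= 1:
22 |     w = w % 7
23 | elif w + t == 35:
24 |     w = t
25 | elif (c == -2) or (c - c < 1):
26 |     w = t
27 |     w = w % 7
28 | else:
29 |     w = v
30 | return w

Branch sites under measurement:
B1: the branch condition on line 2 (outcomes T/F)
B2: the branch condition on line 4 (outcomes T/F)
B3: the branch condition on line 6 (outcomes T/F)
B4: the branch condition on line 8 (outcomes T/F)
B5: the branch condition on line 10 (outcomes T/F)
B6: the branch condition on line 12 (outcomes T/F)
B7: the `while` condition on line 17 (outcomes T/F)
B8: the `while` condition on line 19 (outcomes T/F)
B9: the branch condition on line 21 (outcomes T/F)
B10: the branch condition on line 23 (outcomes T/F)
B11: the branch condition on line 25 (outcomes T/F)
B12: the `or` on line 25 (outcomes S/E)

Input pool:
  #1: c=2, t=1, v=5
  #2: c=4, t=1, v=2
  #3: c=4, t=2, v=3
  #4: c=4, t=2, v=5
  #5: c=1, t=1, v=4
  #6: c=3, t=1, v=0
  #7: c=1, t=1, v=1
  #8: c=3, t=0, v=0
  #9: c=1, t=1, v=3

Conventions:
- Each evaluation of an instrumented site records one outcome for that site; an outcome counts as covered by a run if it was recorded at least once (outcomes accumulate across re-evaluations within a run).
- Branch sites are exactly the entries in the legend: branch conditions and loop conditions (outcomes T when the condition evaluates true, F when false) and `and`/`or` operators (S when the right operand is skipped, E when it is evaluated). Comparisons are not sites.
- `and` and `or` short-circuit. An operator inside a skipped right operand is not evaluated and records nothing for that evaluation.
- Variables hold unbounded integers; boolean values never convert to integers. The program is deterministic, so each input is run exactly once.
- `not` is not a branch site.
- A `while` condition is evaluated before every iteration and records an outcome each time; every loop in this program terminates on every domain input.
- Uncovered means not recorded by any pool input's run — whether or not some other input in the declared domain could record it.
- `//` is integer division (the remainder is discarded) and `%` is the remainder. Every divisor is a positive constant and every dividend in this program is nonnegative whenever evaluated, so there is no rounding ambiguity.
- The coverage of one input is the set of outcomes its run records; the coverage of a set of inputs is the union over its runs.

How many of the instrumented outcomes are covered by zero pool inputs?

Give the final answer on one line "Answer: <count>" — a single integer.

run #1 (c=2, t=1, v=5) runs B1->F, B2->T, B3->T, B7->T, B7->T, B7->T, B7->T, B7->T, B7->T, B7->T, B7->T, B7->T, B7->T, B7->T, ...; records B1=F, B2=T, B3=T, B7=T, B7=F, B8=T, B8=F, B9=T
run #2 (c=4, t=1, v=2) runs B1->F, B2->T, B3->T, B7->T, B7->T, B7->T, B7->T, B7->T, B7->T, B7->T, B7->T, B7->T, B7->T, B7->T, ...; records B1=F, B2=T, B3=T, B7=T, B7=F, B8=T, B8=F, B9=T
run #3 (c=4, t=2, v=3) runs B1->F, B2->T, B3->F, B4->F, B5->T, B6->T, B7->T, B7->F, B8->T, B8->T, B8->T, B8->T, B8->F, B9->F, ...; records B1=F, B2=T, B3=F, B4=F, B5=T, B6=T, B7=T, B7=F, B8=T, B8=F, B9=F, B10=T
run #4 (c=4, t=2, v=5) runs B1->F, B2->T, B3->F, B4->F, B5->T, B6->T, B7->F, B8->F, B9->F, B10->F, B12->E, B11->T; records B1=F, B2=T, B3=F, B4=F, B5=T, B6=T, B7=F, B8=F, B9=F, B10=F, B11=T, B12=E
run #5 (c=1, t=1, v=4) runs B1->F, B2->T, B3->T, B7->T, B7->T, B7->T, B7->T, B7->T, B7->T, B7->T, B7->T, B7->T, B7->T, B7->T, ...; records B1=F, B2=T, B3=T, B7=T, B7=F, B8=T, B8=F, B9=T
run #6 (c=3, t=1, v=0) runs B1->T, B3->T, B7->T, B7->T, B7->T, B7->T, B7->T, B7->T, B7->T, B7->T, B7->T, B7->T, B7->T, B7->T, ...; records B1=T, B3=T, B7=T, B7=F, B8=T, B8=F, B9=T
run #7 (c=1, t=1, v=1) runs B1->T, B3->T, B7->T, B7->T, B7->T, B7->T, B7->T, B7->T, B7->T, B7->T, B7->T, B7->T, B7->T, B7->T, ...; records B1=T, B3=T, B7=T, B7=F, B8=T, B8=F, B9=T
run #8 (c=3, t=0, v=0) runs B1->T, B3->T, B7->T, B7->T, B7->T, B7->T, B7->T, B7->T, B7->T, B7->T, B7->T, B7->T, B7->T, B7->T, ...; records B1=T, B3=T, B7=T, B7=F, B8=T, B8=F, B9=T
run #9 (c=1, t=1, v=3) runs B1->F, B2->T, B3->T, B7->T, B7->T, B7->T, B7->T, B7->T, B7->T, B7->T, B7->T, B7->T, B7->T, B7->T, ...; records B1=F, B2=T, B3=T, B7=T, B7=F, B8=T, B8=F, B9=T
union over the pool: B1=T, B1=F, B2=T, B3=T, B3=F, B4=F, B5=T, B6=T, B7=T, B7=F, B8=T, B8=F, B9=T, B9=F, B10=T, B10=F, B11=T, B12=E
uncovered (6 of 24): B2=F, B4=T, B5=F, B6=F, B11=F, B12=S

Answer: 6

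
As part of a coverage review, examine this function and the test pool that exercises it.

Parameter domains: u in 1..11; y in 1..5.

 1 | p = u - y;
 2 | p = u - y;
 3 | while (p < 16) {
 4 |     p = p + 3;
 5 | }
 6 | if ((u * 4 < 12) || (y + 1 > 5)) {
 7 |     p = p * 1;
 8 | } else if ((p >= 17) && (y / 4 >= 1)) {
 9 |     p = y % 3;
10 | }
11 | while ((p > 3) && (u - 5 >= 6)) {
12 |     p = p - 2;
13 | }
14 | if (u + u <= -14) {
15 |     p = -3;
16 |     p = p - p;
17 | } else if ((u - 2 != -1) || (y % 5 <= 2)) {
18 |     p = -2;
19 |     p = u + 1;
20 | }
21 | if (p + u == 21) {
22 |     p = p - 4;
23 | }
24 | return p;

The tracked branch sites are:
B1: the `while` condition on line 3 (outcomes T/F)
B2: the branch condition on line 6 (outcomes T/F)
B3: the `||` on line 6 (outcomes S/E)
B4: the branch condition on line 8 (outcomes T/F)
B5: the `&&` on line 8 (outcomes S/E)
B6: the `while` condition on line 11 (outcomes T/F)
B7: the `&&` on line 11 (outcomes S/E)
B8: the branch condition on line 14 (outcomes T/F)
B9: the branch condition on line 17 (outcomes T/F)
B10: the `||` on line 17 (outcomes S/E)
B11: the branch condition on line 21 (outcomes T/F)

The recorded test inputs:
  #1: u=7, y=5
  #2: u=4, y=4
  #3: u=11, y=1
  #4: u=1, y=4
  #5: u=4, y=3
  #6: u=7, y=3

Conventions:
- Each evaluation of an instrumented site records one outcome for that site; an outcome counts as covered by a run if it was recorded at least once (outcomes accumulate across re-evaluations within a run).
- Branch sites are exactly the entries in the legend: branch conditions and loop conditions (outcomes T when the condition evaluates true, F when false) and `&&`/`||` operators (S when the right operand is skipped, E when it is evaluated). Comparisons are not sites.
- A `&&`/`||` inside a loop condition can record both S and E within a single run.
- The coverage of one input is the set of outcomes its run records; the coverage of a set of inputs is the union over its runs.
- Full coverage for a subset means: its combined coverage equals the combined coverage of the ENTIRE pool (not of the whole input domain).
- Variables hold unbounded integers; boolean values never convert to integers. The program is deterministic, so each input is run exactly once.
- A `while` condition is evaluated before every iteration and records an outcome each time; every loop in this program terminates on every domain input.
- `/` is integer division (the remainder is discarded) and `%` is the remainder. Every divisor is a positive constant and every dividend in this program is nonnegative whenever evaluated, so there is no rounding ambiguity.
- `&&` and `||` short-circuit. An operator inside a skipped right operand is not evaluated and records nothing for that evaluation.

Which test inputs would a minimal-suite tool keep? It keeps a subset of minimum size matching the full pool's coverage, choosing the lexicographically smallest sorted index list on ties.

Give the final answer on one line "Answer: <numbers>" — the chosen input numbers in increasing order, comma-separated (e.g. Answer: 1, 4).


input #1 (u=7, y=5): events B1->T, B1->T, B1->T, B1->T, B1->T, B1->F, B3->E, B2->T, B7->E, B6->F, B8->F, B10->S, B9->T, B11->F; covers B1=T, B1=F, B2=T, B3=E, B6=F, B7=E, B8=F, B9=T, B10=S, B11=F
input #2 (u=4, y=4): events B1->T, B1->T, B1->T, B1->T, B1->T, B1->T, B1->F, B3->E, B2->F, B5->E, B4->T, B7->S, B6->F, B8->F, ...; covers B1=T, B1=F, B2=F, B3=E, B4=T, B5=E, B6=F, B7=S, B8=F, B9=T, B10=S, B11=F
input #3 (u=11, y=1): events B1->T, B1->T, B1->F, B3->E, B2->F, B5->S, B4->F, B7->E, B6->T, B7->E, B6->T, B7->E, B6->T, B7->E, ...; covers B1=T, B1=F, B2=F, B3=E, B4=F, B5=S, B6=T, B6=F, B7=S, B7=E, B8=F, B9=T, B10=S, B11=F
input #4 (u=1, y=4): events B1->T, B1->T, B1->T, B1->T, B1->T, B1->T, B1->T, B1->F, B3->S, B2->T, B7->E, B6->F, B8->F, B10->E, ...; covers B1=T, B1=F, B2=T, B3=S, B6=F, B7=E, B8=F, B9=F, B10=E, B11=F
input #5 (u=4, y=3): events B1->T, B1->T, B1->T, B1->T, B1->T, B1->F, B3->E, B2->F, B5->S, B4->F, B7->E, B6->F, B8->F, B10->S, ...; covers B1=T, B1=F, B2=F, B3=E, B4=F, B5=S, B6=F, B7=E, B8=F, B9=T, B10=S, B11=F
input #6 (u=7, y=3): events B1->T, B1->T, B1->T, B1->T, B1->F, B3->E, B2->F, B5->S, B4->F, B7->E, B6->F, B8->F, B10->S, B9->T, ...; covers B1=T, B1=F, B2=F, B3=E, B4=F, B5=S, B6=F, B7=E, B8=F, B9=T, B10=S, B11=F
the full pool covers 20 outcomes: B1=T, B1=F, B2=T, B2=F, B3=S, B3=E, B4=T, B4=F, B5=S, B5=E, B6=T, B6=F, B7=S, B7=E, B8=F, B9=T, B9=F, B10=S, B10=E, B11=F
checked all size-1 subsets: none covers 20 outcomes (max 14/20)
checked all size-2 subsets: none covers 20 outcomes (max 18/20)
the canonical winner is {2, 3, 4}: size 3, full 20-outcome coverage, earliest index list among size-3 covers
Answer: 2, 3, 4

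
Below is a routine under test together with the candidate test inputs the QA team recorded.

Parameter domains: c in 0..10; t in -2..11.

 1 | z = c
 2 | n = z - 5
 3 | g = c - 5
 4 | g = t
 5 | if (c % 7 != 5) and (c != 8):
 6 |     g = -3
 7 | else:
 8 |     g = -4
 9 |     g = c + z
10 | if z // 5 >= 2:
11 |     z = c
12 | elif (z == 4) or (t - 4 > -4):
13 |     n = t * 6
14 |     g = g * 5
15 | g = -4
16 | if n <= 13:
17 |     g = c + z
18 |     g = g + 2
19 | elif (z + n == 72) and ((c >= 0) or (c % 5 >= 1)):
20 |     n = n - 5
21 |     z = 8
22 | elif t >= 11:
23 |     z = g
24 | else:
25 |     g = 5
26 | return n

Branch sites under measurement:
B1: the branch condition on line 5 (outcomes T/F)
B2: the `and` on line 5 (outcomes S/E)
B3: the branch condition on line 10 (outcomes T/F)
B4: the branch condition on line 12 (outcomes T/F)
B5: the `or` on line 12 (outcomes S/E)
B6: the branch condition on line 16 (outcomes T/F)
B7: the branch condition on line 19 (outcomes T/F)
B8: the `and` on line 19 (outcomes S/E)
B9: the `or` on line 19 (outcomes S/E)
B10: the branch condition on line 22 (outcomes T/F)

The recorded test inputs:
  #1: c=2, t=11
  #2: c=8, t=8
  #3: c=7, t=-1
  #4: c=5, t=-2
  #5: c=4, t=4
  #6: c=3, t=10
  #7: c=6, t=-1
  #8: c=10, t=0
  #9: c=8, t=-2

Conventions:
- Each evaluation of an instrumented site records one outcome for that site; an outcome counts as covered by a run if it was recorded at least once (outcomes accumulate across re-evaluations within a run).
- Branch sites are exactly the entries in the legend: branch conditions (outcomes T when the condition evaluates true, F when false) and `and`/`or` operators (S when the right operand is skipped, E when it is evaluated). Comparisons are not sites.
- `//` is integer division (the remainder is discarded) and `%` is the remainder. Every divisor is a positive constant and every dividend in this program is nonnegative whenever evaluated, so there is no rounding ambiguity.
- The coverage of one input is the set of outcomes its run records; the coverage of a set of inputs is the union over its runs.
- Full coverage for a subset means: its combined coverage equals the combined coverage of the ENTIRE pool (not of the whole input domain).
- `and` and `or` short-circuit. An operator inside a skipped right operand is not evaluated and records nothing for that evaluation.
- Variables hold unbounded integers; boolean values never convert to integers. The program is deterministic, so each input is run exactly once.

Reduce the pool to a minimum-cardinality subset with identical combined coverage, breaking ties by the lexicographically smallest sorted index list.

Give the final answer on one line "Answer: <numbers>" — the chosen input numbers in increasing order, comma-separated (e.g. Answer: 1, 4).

input #1 (c=2, t=11): events B2->E, B1->T, B3->F, B5->E, B4->T, B6->F, B8->S, B7->F, B10->T; covers B1=T, B2=E, B3=F, B4=T, B5=E, B6=F, B7=F, B8=S, B10=T
input #2 (c=8, t=8): events B2->E, B1->F, B3->F, B5->E, B4->T, B6->F, B8->S, B7->F, B10->F; covers B1=F, B2=E, B3=F, B4=T, B5=E, B6=F, B7=F, B8=S, B10=F
input #3 (c=7, t=-1): events B2->E, B1->T, B3->F, B5->E, B4->F, B6->T; covers B1=T, B2=E, B3=F, B4=F, B5=E, B6=T
input #4 (c=5, t=-2): events B2->S, B1->F, B3->F, B5->E, B4->F, B6->T; covers B1=F, B2=S, B3=F, B4=F, B5=E, B6=T
input #5 (c=4, t=4): events B2->E, B1->T, B3->F, B5->S, B4->T, B6->F, B8->S, B7->F, B10->F; covers B1=T, B2=E, B3=F, B4=T, B5=S, B6=F, B7=F, B8=S, B10=F
input #6 (c=3, t=10): events B2->E, B1->T, B3->F, B5->E, B4->T, B6->F, B8->S, B7->F, B10->F; covers B1=T, B2=E, B3=F, B4=T, B5=E, B6=F, B7=F, B8=S, B10=F
input #7 (c=6, t=-1): events B2->E, B1->T, B3->F, B5->E, B4->F, B6->T; covers B1=T, B2=E, B3=F, B4=F, B5=E, B6=T
input #8 (c=10, t=0): events B2->E, B1->T, B3->T, B6->T; covers B1=T, B2=E, B3=T, B6=T
input #9 (c=8, t=-2): events B2->E, B1->F, B3->F, B5->E, B4->F, B6->T; covers B1=F, B2=E, B3=F, B4=F, B5=E, B6=T
together the pool reaches 16 outcomes: B1=T, B1=F, B2=S, B2=E, B3=T, B3=F, B4=T, B4=F, B5=S, B5=E, B6=T, B6=F, B7=F, B8=S, B10=T, B10=F
every size-1 subset falls short of the 16 outcomes (best: 9/16)
every size-2 subset falls short of the 16 outcomes (best: 14/16)
every size-3 subset falls short of the 16 outcomes (best: 15/16)
size 4: inputs {1, 4, 5, 8} cover all 16 outcomes, and no lexicographically smaller subset of this size does

Answer: 1, 4, 5, 8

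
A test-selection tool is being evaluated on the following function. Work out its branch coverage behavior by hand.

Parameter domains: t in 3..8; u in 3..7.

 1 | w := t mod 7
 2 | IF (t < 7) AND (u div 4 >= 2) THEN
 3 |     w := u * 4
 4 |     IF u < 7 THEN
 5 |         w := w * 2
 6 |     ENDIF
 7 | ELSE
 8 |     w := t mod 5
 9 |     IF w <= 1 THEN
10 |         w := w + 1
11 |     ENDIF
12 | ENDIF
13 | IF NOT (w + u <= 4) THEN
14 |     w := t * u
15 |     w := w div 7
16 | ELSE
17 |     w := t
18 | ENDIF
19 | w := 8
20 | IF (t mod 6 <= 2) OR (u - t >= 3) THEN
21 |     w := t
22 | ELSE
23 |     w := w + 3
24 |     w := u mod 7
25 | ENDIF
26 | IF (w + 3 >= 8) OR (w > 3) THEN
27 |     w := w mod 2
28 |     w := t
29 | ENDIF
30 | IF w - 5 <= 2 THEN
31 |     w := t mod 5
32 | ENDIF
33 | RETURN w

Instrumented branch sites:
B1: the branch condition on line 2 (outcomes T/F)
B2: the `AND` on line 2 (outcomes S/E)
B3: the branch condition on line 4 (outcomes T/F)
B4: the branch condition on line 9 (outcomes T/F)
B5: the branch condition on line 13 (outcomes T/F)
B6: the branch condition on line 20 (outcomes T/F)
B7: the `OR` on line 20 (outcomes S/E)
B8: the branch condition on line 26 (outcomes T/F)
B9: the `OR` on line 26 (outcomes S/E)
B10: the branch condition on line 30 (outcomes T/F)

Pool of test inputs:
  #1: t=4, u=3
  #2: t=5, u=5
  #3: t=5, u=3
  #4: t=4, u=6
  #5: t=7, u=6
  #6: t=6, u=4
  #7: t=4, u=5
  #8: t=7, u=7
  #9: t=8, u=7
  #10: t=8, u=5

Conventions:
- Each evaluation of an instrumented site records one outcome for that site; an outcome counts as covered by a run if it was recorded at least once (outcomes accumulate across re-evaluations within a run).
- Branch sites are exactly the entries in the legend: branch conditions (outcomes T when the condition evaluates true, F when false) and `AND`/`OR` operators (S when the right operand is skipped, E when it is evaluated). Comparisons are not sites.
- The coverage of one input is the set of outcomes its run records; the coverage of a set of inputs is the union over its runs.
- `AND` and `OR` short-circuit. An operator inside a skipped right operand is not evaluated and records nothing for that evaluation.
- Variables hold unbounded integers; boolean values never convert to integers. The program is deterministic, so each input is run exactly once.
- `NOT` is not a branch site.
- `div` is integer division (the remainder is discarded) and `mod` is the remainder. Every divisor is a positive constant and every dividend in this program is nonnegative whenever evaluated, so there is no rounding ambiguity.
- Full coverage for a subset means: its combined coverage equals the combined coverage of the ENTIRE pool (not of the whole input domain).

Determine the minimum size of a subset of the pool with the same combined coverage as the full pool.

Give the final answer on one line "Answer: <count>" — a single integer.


#1 (t=4, u=3) -> B2->E, B1->F, B4->F, B5->T, B7->E, B6->F, B9->E, B8->F, B10->T; covered: B1=F, B2=E, B4=F, B5=T, B6=F, B7=E, B8=F, B9=E, B10=T
#2 (t=5, u=5) -> B2->E, B1->F, B4->T, B5->T, B7->E, B6->F, B9->S, B8->T, B10->T; covered: B1=F, B2=E, B4=T, B5=T, B6=F, B7=E, B8=T, B9=S, B10=T
#3 (t=5, u=3) -> B2->E, B1->F, B4->T, B5->F, B7->E, B6->F, B9->E, B8->F, B10->T; covered: B1=F, B2=E, B4=T, B5=F, B6=F, B7=E, B8=F, B9=E, B10=T
#4 (t=4, u=6) -> B2->E, B1->F, B4->F, B5->T, B7->E, B6->F, B9->S, B8->T, B10->T; covered: B1=F, B2=E, B4=F, B5=T, B6=F, B7=E, B8=T, B9=S, B10=T
#5 (t=7, u=6) -> B2->S, B1->F, B4->F, B5->T, B7->S, B6->T, B9->S, B8->T, B10->T; covered: B1=F, B2=S, B4=F, B5=T, B6=T, B7=S, B8=T, B9=S, B10=T
#6 (t=6, u=4) -> B2->E, B1->F, B4->T, B5->T, B7->S, B6->T, B9->S, B8->T, B10->T; covered: B1=F, B2=E, B4=T, B5=T, B6=T, B7=S, B8=T, B9=S, B10=T
#7 (t=4, u=5) -> B2->E, B1->F, B4->F, B5->T, B7->E, B6->F, B9->S, B8->T, B10->T; covered: B1=F, B2=E, B4=F, B5=T, B6=F, B7=E, B8=T, B9=S, B10=T
#8 (t=7, u=7) -> B2->S, B1->F, B4->F, B5->T, B7->S, B6->T, B9->S, B8->T, B10->T; covered: B1=F, B2=S, B4=F, B5=T, B6=T, B7=S, B8=T, B9=S, B10=T
#9 (t=8, u=7) -> B2->S, B1->F, B4->F, B5->T, B7->S, B6->T, B9->S, B8->T, B10->F; covered: B1=F, B2=S, B4=F, B5=T, B6=T, B7=S, B8=T, B9=S, B10=F
#10 (t=8, u=5) -> B2->S, B1->F, B4->F, B5->T, B7->S, B6->T, B9->S, B8->T, B10->F; covered: B1=F, B2=S, B4=F, B5=T, B6=T, B7=S, B8=T, B9=S, B10=F
the full pool covers 17 outcomes: B1=F, B2=S, B2=E, B4=T, B4=F, B5=T, B5=F, B6=T, B6=F, B7=S, B7=E, B8=T, B8=F, B9=S, B9=E, B10=T, B10=F
checked all size-1 subsets: none covers 17 outcomes (max 9/17)
at size 2, {3, 9} reaches all 17 outcomes; every lexicographically earlier size-2 subset fails
Answer: 2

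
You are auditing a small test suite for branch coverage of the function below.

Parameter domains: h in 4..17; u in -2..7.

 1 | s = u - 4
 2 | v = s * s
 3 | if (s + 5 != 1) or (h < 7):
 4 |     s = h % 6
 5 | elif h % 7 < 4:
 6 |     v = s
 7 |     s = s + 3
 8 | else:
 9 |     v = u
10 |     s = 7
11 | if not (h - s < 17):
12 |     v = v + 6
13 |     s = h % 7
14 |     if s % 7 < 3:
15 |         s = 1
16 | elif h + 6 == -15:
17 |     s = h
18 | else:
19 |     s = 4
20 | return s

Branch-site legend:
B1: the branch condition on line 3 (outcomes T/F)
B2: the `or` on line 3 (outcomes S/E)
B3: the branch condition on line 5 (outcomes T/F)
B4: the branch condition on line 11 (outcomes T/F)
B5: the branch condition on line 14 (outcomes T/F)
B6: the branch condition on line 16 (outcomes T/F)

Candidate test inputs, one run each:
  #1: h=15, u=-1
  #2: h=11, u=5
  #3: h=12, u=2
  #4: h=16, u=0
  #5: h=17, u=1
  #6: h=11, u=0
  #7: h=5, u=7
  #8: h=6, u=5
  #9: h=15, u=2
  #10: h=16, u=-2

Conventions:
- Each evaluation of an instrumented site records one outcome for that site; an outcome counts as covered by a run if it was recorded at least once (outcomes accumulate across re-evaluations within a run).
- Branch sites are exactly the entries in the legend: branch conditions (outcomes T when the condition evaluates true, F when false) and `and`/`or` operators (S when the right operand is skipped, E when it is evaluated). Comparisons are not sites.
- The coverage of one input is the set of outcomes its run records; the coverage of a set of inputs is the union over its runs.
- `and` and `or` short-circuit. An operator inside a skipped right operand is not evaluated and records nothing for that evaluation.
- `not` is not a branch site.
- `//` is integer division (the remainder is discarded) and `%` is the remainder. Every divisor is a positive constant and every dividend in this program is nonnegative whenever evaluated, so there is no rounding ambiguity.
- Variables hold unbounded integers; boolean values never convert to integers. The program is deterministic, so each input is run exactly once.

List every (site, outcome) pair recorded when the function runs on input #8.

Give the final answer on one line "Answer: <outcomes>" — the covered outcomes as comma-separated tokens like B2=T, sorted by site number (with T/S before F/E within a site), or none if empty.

Tracing the run of input #8 (h=6, u=5):
  B2->S, B1->T, B4->F, B6->F
deduplicating events, the covered set is: B1=T, B2=S, B4=F, B6=F

Answer: B1=T, B2=S, B4=F, B6=F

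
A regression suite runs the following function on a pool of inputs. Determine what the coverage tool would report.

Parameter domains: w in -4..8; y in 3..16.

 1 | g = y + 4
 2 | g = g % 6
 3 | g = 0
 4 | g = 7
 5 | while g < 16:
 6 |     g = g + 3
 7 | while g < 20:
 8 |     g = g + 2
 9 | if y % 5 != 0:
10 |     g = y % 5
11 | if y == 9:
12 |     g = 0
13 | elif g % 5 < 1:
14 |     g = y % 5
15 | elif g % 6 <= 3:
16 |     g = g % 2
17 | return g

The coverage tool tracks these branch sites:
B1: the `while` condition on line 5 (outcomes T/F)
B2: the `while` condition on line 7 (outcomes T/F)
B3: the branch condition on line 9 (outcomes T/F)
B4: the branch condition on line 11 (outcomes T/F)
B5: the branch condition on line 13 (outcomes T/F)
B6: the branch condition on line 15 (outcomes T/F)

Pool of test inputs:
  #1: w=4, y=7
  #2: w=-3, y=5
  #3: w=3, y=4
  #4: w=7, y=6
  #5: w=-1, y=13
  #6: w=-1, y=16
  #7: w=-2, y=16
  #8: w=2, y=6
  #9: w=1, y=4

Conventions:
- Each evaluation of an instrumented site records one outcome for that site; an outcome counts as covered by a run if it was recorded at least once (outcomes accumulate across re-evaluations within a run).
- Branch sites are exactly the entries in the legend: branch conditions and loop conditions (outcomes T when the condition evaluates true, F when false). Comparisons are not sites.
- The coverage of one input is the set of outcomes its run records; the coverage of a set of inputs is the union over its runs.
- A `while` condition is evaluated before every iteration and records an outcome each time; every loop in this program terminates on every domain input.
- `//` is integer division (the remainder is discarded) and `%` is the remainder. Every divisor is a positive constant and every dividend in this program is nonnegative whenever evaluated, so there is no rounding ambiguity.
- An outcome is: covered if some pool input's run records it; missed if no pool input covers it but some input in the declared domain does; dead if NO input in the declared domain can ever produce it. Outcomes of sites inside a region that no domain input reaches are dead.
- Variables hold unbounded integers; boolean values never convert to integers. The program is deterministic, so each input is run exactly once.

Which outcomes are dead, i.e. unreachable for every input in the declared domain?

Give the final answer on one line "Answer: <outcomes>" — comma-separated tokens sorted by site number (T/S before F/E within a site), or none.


exhaustive pass over the 182-input domain:
  reachable outcomes have witnesses, e.g. B1=T (e.g. w=-4, y=3), B1=F (e.g. w=-4, y=3), B2=T (e.g. w=-4, y=3), B2=F (e.g. w=-4, y=3)
Answer: none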